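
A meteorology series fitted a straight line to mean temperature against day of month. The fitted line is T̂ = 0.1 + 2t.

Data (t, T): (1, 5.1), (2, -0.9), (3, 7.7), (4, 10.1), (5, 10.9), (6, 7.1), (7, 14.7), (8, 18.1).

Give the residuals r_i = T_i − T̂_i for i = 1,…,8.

t=1: T̂ = 0.1 + 2·1 = 2.1; r = 5.1 − 2.1 = 3
t=2: T̂ = 0.1 + 2·2 = 4.1; r = -0.9 − 4.1 = -5
t=3: T̂ = 0.1 + 2·3 = 6.1; r = 7.7 − 6.1 = 1.6
t=4: T̂ = 0.1 + 2·4 = 8.1; r = 10.1 − 8.1 = 2
t=5: T̂ = 0.1 + 2·5 = 10.1; r = 10.9 − 10.1 = 0.8
t=6: T̂ = 0.1 + 2·6 = 12.1; r = 7.1 − 12.1 = -5
t=7: T̂ = 0.1 + 2·7 = 14.1; r = 14.7 − 14.1 = 0.6
t=8: T̂ = 0.1 + 2·8 = 16.1; r = 18.1 − 16.1 = 2

3, -5, 1.6, 2, 0.8, -5, 0.6, 2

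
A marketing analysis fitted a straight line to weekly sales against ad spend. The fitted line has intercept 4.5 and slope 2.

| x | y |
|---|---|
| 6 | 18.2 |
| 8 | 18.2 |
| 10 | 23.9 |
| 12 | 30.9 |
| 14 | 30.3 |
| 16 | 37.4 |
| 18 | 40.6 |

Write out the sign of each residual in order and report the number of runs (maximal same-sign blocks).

5 runs

x=6: ŷ = 4.5 + 2·6 = 16.5; r = 18.2 − 16.5 = 1.7
x=8: ŷ = 4.5 + 2·8 = 20.5; r = 18.2 − 20.5 = -2.3
x=10: ŷ = 4.5 + 2·10 = 24.5; r = 23.9 − 24.5 = -0.6
x=12: ŷ = 4.5 + 2·12 = 28.5; r = 30.9 − 28.5 = 2.4
x=14: ŷ = 4.5 + 2·14 = 32.5; r = 30.3 − 32.5 = -2.2
x=16: ŷ = 4.5 + 2·16 = 36.5; r = 37.4 − 36.5 = 0.9
x=18: ŷ = 4.5 + 2·18 = 40.5; r = 40.6 − 40.5 = 0.1
Signs: + − − + − + +
Runs: +×1, −×2, +×1, −×1, +×2 → 5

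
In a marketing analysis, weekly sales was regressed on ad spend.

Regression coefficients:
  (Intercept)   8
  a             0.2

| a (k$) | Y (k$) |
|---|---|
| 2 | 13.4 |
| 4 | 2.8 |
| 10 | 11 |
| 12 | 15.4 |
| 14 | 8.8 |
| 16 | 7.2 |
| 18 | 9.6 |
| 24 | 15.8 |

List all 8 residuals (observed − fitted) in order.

5, -6, 1, 5, -2, -4, -2, 3

a=2: ŷ = 8 + 0.2·2 = 8.4; e = 13.4 − 8.4 = 5
a=4: ŷ = 8 + 0.2·4 = 8.8; e = 2.8 − 8.8 = -6
a=10: ŷ = 8 + 0.2·10 = 10; e = 11 − 10 = 1
a=12: ŷ = 8 + 0.2·12 = 10.4; e = 15.4 − 10.4 = 5
a=14: ŷ = 8 + 0.2·14 = 10.8; e = 8.8 − 10.8 = -2
a=16: ŷ = 8 + 0.2·16 = 11.2; e = 7.2 − 11.2 = -4
a=18: ŷ = 8 + 0.2·18 = 11.6; e = 9.6 − 11.6 = -2
a=24: ŷ = 8 + 0.2·24 = 12.8; e = 15.8 − 12.8 = 3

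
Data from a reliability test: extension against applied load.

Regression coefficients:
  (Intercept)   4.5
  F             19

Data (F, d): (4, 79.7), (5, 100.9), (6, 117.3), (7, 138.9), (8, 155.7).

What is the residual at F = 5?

ŷ = 4.5 + 19·5 = 99.5
r = 100.9 − 99.5 = 1.4

r = 1.4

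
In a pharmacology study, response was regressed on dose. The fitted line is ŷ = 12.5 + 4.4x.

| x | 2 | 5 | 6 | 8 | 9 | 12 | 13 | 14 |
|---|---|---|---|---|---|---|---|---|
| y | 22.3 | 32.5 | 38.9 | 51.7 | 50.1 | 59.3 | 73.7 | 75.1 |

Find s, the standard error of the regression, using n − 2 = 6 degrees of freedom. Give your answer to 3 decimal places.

s = 3.606

x=2: ŷ = 12.5 + 4.4·2 = 21.3; e = 22.3 − 21.3 = 1
x=5: ŷ = 12.5 + 4.4·5 = 34.5; e = 32.5 − 34.5 = -2
x=6: ŷ = 12.5 + 4.4·6 = 38.9; e = 38.9 − 38.9 = 0
x=8: ŷ = 12.5 + 4.4·8 = 47.7; e = 51.7 − 47.7 = 4
x=9: ŷ = 12.5 + 4.4·9 = 52.1; e = 50.1 − 52.1 = -2
x=12: ŷ = 12.5 + 4.4·12 = 65.3; e = 59.3 − 65.3 = -6
x=13: ŷ = 12.5 + 4.4·13 = 69.7; e = 73.7 − 69.7 = 4
x=14: ŷ = 12.5 + 4.4·14 = 74.1; e = 75.1 − 74.1 = 1
SSE = 1 + 4 + 0 + 16 + 4 + 36 + 16 + 1 = 78
s = √(78/6) = √13 ≈ 3.606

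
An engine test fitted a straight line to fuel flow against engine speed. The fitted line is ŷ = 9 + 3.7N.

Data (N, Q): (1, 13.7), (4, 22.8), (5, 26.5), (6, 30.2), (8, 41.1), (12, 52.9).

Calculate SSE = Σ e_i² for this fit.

SSE = 10.5

N=1: ŷ = 9 + 3.7·1 = 12.7; e = 13.7 − 12.7 = 1
N=4: ŷ = 9 + 3.7·4 = 23.8; e = 22.8 − 23.8 = -1
N=5: ŷ = 9 + 3.7·5 = 27.5; e = 26.5 − 27.5 = -1
N=6: ŷ = 9 + 3.7·6 = 31.2; e = 30.2 − 31.2 = -1
N=8: ŷ = 9 + 3.7·8 = 38.6; e = 41.1 − 38.6 = 2.5
N=12: ŷ = 9 + 3.7·12 = 53.4; e = 52.9 − 53.4 = -0.5
SSE = 1 + 1 + 1 + 1 + 6.25 + 0.25 = 10.5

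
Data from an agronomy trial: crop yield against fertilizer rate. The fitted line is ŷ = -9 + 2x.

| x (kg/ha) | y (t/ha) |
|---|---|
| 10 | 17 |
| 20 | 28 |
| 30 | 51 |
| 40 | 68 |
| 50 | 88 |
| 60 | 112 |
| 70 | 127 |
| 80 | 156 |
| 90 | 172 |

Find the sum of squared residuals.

x=10: ŷ = -9 + 2·10 = 11; r = 17 − 11 = 6
x=20: ŷ = -9 + 2·20 = 31; r = 28 − 31 = -3
x=30: ŷ = -9 + 2·30 = 51; r = 51 − 51 = 0
x=40: ŷ = -9 + 2·40 = 71; r = 68 − 71 = -3
x=50: ŷ = -9 + 2·50 = 91; r = 88 − 91 = -3
x=60: ŷ = -9 + 2·60 = 111; r = 112 − 111 = 1
x=70: ŷ = -9 + 2·70 = 131; r = 127 − 131 = -4
x=80: ŷ = -9 + 2·80 = 151; r = 156 − 151 = 5
x=90: ŷ = -9 + 2·90 = 171; r = 172 − 171 = 1
SSE = 36 + 9 + 0 + 9 + 9 + 1 + 16 + 25 + 1 = 106

SSE = 106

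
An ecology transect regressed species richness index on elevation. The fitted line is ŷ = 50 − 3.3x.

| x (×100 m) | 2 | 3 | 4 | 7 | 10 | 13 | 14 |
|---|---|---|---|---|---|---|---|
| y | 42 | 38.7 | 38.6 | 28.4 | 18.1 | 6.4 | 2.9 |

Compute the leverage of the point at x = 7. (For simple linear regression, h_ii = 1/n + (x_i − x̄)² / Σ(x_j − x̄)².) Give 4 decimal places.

x̄ = (2 + 3 + 4 + 7 + 10 + 13 + 14)/7 = 7.57143
Σ(x − x̄)² = 31.0408 + 20.898 + 12.7551 + 0.326531 + 5.89796 + 29.4694 + 41.3265 = 141.714
h = 1/7 + (-0.571429)²/141.714 = 0.142857 + 0.00230415 = 0.1452

h = 0.1452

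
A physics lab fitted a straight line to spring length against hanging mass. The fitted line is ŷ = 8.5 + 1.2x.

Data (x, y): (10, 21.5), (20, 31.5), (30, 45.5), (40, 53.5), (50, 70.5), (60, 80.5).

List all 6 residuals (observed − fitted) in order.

x=10: ŷ = 8.5 + 1.2·10 = 20.5; r = 21.5 − 20.5 = 1
x=20: ŷ = 8.5 + 1.2·20 = 32.5; r = 31.5 − 32.5 = -1
x=30: ŷ = 8.5 + 1.2·30 = 44.5; r = 45.5 − 44.5 = 1
x=40: ŷ = 8.5 + 1.2·40 = 56.5; r = 53.5 − 56.5 = -3
x=50: ŷ = 8.5 + 1.2·50 = 68.5; r = 70.5 − 68.5 = 2
x=60: ŷ = 8.5 + 1.2·60 = 80.5; r = 80.5 − 80.5 = 0

1, -1, 1, -3, 2, 0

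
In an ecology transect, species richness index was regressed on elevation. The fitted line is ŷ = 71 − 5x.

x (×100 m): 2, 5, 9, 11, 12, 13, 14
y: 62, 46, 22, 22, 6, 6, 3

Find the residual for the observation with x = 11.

ŷ = 71 − 5·11 = 16
r = 22 − 16 = 6

r = 6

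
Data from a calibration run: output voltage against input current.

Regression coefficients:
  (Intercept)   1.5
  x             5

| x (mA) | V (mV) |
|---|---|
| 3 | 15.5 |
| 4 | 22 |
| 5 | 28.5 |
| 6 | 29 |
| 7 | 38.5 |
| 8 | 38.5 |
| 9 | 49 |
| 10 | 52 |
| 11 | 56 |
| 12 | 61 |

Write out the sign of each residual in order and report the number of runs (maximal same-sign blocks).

x=3: ŷ = 1.5 + 5·3 = 16.5; e = 15.5 − 16.5 = -1
x=4: ŷ = 1.5 + 5·4 = 21.5; e = 22 − 21.5 = 0.5
x=5: ŷ = 1.5 + 5·5 = 26.5; e = 28.5 − 26.5 = 2
x=6: ŷ = 1.5 + 5·6 = 31.5; e = 29 − 31.5 = -2.5
x=7: ŷ = 1.5 + 5·7 = 36.5; e = 38.5 − 36.5 = 2
x=8: ŷ = 1.5 + 5·8 = 41.5; e = 38.5 − 41.5 = -3
x=9: ŷ = 1.5 + 5·9 = 46.5; e = 49 − 46.5 = 2.5
x=10: ŷ = 1.5 + 5·10 = 51.5; e = 52 − 51.5 = 0.5
x=11: ŷ = 1.5 + 5·11 = 56.5; e = 56 − 56.5 = -0.5
x=12: ŷ = 1.5 + 5·12 = 61.5; e = 61 − 61.5 = -0.5
Signs: − + + − + − + + − −
Runs: −×1, +×2, −×1, +×1, −×1, +×2, −×2 → 7

7 runs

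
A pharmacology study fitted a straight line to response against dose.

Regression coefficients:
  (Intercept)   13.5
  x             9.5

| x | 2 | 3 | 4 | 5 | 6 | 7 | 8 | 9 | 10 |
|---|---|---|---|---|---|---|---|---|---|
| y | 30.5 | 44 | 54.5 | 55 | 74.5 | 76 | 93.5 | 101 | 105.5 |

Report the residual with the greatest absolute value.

r = -6

x=2: ŷ = 13.5 + 9.5·2 = 32.5; r = 30.5 − 32.5 = -2
x=3: ŷ = 13.5 + 9.5·3 = 42; r = 44 − 42 = 2
x=4: ŷ = 13.5 + 9.5·4 = 51.5; r = 54.5 − 51.5 = 3
x=5: ŷ = 13.5 + 9.5·5 = 61; r = 55 − 61 = -6
x=6: ŷ = 13.5 + 9.5·6 = 70.5; r = 74.5 − 70.5 = 4
x=7: ŷ = 13.5 + 9.5·7 = 80; r = 76 − 80 = -4
x=8: ŷ = 13.5 + 9.5·8 = 89.5; r = 93.5 − 89.5 = 4
x=9: ŷ = 13.5 + 9.5·9 = 99; r = 101 − 99 = 2
x=10: ŷ = 13.5 + 9.5·10 = 108.5; r = 105.5 − 108.5 = -3
Largest |r| is 6 at x = 5, residual -6.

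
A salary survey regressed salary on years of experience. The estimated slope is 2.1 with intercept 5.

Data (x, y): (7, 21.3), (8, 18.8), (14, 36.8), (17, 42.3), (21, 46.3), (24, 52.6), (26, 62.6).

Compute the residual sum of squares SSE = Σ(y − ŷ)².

SSE = 44.56

x=7: ŷ = 5 + 2.1·7 = 19.7; e = 21.3 − 19.7 = 1.6
x=8: ŷ = 5 + 2.1·8 = 21.8; e = 18.8 − 21.8 = -3
x=14: ŷ = 5 + 2.1·14 = 34.4; e = 36.8 − 34.4 = 2.4
x=17: ŷ = 5 + 2.1·17 = 40.7; e = 42.3 − 40.7 = 1.6
x=21: ŷ = 5 + 2.1·21 = 49.1; e = 46.3 − 49.1 = -2.8
x=24: ŷ = 5 + 2.1·24 = 55.4; e = 52.6 − 55.4 = -2.8
x=26: ŷ = 5 + 2.1·26 = 59.6; e = 62.6 − 59.6 = 3
SSE = 2.56 + 9 + 5.76 + 2.56 + 7.84 + 7.84 + 9 = 44.56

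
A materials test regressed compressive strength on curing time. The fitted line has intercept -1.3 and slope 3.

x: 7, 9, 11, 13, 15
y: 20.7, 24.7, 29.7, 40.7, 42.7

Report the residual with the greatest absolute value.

e = 3

x=7: ŷ = -1.3 + 3·7 = 19.7; e = 20.7 − 19.7 = 1
x=9: ŷ = -1.3 + 3·9 = 25.7; e = 24.7 − 25.7 = -1
x=11: ŷ = -1.3 + 3·11 = 31.7; e = 29.7 − 31.7 = -2
x=13: ŷ = -1.3 + 3·13 = 37.7; e = 40.7 − 37.7 = 3
x=15: ŷ = -1.3 + 3·15 = 43.7; e = 42.7 − 43.7 = -1
Largest |e| is 3 at x = 13, residual 3.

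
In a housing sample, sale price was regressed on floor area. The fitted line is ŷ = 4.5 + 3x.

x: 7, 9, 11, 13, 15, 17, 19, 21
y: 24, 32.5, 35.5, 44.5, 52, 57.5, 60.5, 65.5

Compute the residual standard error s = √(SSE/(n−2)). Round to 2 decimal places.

s = 1.98

x=7: ŷ = 4.5 + 3·7 = 25.5; e = 24 − 25.5 = -1.5
x=9: ŷ = 4.5 + 3·9 = 31.5; e = 32.5 − 31.5 = 1
x=11: ŷ = 4.5 + 3·11 = 37.5; e = 35.5 − 37.5 = -2
x=13: ŷ = 4.5 + 3·13 = 43.5; e = 44.5 − 43.5 = 1
x=15: ŷ = 4.5 + 3·15 = 49.5; e = 52 − 49.5 = 2.5
x=17: ŷ = 4.5 + 3·17 = 55.5; e = 57.5 − 55.5 = 2
x=19: ŷ = 4.5 + 3·19 = 61.5; e = 60.5 − 61.5 = -1
x=21: ŷ = 4.5 + 3·21 = 67.5; e = 65.5 − 67.5 = -2
SSE = 2.25 + 1 + 4 + 1 + 6.25 + 4 + 1 + 4 = 23.5
s = √(23.5/6) = √3.91667 ≈ 1.98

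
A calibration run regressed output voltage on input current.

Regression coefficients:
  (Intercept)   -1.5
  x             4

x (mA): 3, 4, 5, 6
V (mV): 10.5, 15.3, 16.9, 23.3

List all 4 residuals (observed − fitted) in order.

x=3: ŷ = -1.5 + 4·3 = 10.5; r = 10.5 − 10.5 = 0
x=4: ŷ = -1.5 + 4·4 = 14.5; r = 15.3 − 14.5 = 0.8
x=5: ŷ = -1.5 + 4·5 = 18.5; r = 16.9 − 18.5 = -1.6
x=6: ŷ = -1.5 + 4·6 = 22.5; r = 23.3 − 22.5 = 0.8

0, 0.8, -1.6, 0.8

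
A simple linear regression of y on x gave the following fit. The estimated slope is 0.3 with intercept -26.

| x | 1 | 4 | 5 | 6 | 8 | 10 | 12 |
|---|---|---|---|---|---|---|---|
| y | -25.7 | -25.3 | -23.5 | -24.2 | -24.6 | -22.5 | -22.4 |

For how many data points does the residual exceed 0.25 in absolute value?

4

x=1: ŷ = -26 + 0.3·1 = -25.7; r = -25.7 − (-25.7) = 0
x=4: ŷ = -26 + 0.3·4 = -24.8; r = -25.3 − (-24.8) = -0.5
x=5: ŷ = -26 + 0.3·5 = -24.5; r = -23.5 − (-24.5) = 1
x=6: ŷ = -26 + 0.3·6 = -24.2; r = -24.2 − (-24.2) = 0
x=8: ŷ = -26 + 0.3·8 = -23.6; r = -24.6 − (-23.6) = -1
x=10: ŷ = -26 + 0.3·10 = -23; r = -22.5 − (-23) = 0.5
x=12: ŷ = -26 + 0.3·12 = -22.4; r = -22.4 − (-22.4) = 0
|r| > 0.25: x=4 (|r|=0.5), x=5 (|r|=1), x=8 (|r|=1), x=10 (|r|=0.5) → 4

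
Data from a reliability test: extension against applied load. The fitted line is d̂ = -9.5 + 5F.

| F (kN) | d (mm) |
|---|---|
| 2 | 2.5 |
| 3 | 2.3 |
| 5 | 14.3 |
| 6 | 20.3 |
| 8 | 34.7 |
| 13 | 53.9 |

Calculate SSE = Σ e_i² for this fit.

F=2: d̂ = -9.5 + 5·2 = 0.5; e = 2.5 − 0.5 = 2
F=3: d̂ = -9.5 + 5·3 = 5.5; e = 2.3 − 5.5 = -3.2
F=5: d̂ = -9.5 + 5·5 = 15.5; e = 14.3 − 15.5 = -1.2
F=6: d̂ = -9.5 + 5·6 = 20.5; e = 20.3 − 20.5 = -0.2
F=8: d̂ = -9.5 + 5·8 = 30.5; e = 34.7 − 30.5 = 4.2
F=13: d̂ = -9.5 + 5·13 = 55.5; e = 53.9 − 55.5 = -1.6
SSE = 4 + 10.24 + 1.44 + 0.04 + 17.64 + 2.56 = 35.92

SSE = 35.92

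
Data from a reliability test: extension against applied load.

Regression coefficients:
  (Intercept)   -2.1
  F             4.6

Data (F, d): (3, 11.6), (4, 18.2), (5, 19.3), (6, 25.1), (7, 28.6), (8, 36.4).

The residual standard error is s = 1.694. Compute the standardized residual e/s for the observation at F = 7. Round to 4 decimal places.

-0.8855

d̂ = -2.1 + 4.6·7 = 30.1
e = 28.6 − 30.1 = -1.5
e/s = -1.5 / 1.694 = -0.8855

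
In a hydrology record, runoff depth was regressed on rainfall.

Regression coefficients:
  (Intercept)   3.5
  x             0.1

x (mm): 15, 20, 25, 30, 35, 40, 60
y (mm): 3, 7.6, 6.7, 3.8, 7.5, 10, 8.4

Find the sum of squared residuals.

x=15: ŷ = 3.5 + 0.1·15 = 5; e = 3 − 5 = -2
x=20: ŷ = 3.5 + 0.1·20 = 5.5; e = 7.6 − 5.5 = 2.1
x=25: ŷ = 3.5 + 0.1·25 = 6; e = 6.7 − 6 = 0.7
x=30: ŷ = 3.5 + 0.1·30 = 6.5; e = 3.8 − 6.5 = -2.7
x=35: ŷ = 3.5 + 0.1·35 = 7; e = 7.5 − 7 = 0.5
x=40: ŷ = 3.5 + 0.1·40 = 7.5; e = 10 − 7.5 = 2.5
x=60: ŷ = 3.5 + 0.1·60 = 9.5; e = 8.4 − 9.5 = -1.1
SSE = 4 + 4.41 + 0.49 + 7.29 + 0.25 + 6.25 + 1.21 = 23.9

SSE = 23.9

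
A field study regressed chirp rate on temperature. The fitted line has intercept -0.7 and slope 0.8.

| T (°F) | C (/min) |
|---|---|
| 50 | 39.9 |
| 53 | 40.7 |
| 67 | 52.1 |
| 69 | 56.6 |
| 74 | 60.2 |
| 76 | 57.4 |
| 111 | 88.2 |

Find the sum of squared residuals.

T=50: ŷ = -0.7 + 0.8·50 = 39.3; r = 39.9 − 39.3 = 0.6
T=53: ŷ = -0.7 + 0.8·53 = 41.7; r = 40.7 − 41.7 = -1
T=67: ŷ = -0.7 + 0.8·67 = 52.9; r = 52.1 − 52.9 = -0.8
T=69: ŷ = -0.7 + 0.8·69 = 54.5; r = 56.6 − 54.5 = 2.1
T=74: ŷ = -0.7 + 0.8·74 = 58.5; r = 60.2 − 58.5 = 1.7
T=76: ŷ = -0.7 + 0.8·76 = 60.1; r = 57.4 − 60.1 = -2.7
T=111: ŷ = -0.7 + 0.8·111 = 88.1; r = 88.2 − 88.1 = 0.1
SSE = 0.36 + 1 + 0.64 + 4.41 + 2.89 + 7.29 + 0.01 = 16.6

SSE = 16.6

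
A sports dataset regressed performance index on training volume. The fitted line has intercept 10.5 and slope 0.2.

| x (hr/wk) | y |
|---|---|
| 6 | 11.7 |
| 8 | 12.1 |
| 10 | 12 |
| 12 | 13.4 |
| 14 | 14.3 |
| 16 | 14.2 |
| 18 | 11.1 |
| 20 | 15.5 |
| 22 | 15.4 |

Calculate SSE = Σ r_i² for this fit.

SSE = 12

x=6: ŷ = 10.5 + 0.2·6 = 11.7; r = 11.7 − 11.7 = 0
x=8: ŷ = 10.5 + 0.2·8 = 12.1; r = 12.1 − 12.1 = 0
x=10: ŷ = 10.5 + 0.2·10 = 12.5; r = 12 − 12.5 = -0.5
x=12: ŷ = 10.5 + 0.2·12 = 12.9; r = 13.4 − 12.9 = 0.5
x=14: ŷ = 10.5 + 0.2·14 = 13.3; r = 14.3 − 13.3 = 1
x=16: ŷ = 10.5 + 0.2·16 = 13.7; r = 14.2 − 13.7 = 0.5
x=18: ŷ = 10.5 + 0.2·18 = 14.1; r = 11.1 − 14.1 = -3
x=20: ŷ = 10.5 + 0.2·20 = 14.5; r = 15.5 − 14.5 = 1
x=22: ŷ = 10.5 + 0.2·22 = 14.9; r = 15.4 − 14.9 = 0.5
SSE = 0 + 0 + 0.25 + 0.25 + 1 + 0.25 + 9 + 1 + 0.25 = 12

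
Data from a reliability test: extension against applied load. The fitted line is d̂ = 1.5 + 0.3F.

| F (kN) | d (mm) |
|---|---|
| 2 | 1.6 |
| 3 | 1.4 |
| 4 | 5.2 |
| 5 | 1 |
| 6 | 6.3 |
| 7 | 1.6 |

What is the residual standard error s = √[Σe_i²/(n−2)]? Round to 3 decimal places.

F=2: d̂ = 1.5 + 0.3·2 = 2.1; e = 1.6 − 2.1 = -0.5
F=3: d̂ = 1.5 + 0.3·3 = 2.4; e = 1.4 − 2.4 = -1
F=4: d̂ = 1.5 + 0.3·4 = 2.7; e = 5.2 − 2.7 = 2.5
F=5: d̂ = 1.5 + 0.3·5 = 3; e = 1 − 3 = -2
F=6: d̂ = 1.5 + 0.3·6 = 3.3; e = 6.3 − 3.3 = 3
F=7: d̂ = 1.5 + 0.3·7 = 3.6; e = 1.6 − 3.6 = -2
SSE = 0.25 + 1 + 6.25 + 4 + 9 + 4 = 24.5
s = √(24.5/4) = √6.125 ≈ 2.475

s = 2.475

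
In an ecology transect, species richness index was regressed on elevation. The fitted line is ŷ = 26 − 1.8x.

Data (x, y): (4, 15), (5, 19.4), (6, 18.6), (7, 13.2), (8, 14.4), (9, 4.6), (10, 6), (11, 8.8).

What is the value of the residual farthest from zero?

x=4: ŷ = 26 − 1.8·4 = 18.8; e = 15 − 18.8 = -3.8
x=5: ŷ = 26 − 1.8·5 = 17; e = 19.4 − 17 = 2.4
x=6: ŷ = 26 − 1.8·6 = 15.2; e = 18.6 − 15.2 = 3.4
x=7: ŷ = 26 − 1.8·7 = 13.4; e = 13.2 − 13.4 = -0.2
x=8: ŷ = 26 − 1.8·8 = 11.6; e = 14.4 − 11.6 = 2.8
x=9: ŷ = 26 − 1.8·9 = 9.8; e = 4.6 − 9.8 = -5.2
x=10: ŷ = 26 − 1.8·10 = 8; e = 6 − 8 = -2
x=11: ŷ = 26 − 1.8·11 = 6.2; e = 8.8 − 6.2 = 2.6
Largest |e| is 5.2 at x = 9, residual -5.2.

e = -5.2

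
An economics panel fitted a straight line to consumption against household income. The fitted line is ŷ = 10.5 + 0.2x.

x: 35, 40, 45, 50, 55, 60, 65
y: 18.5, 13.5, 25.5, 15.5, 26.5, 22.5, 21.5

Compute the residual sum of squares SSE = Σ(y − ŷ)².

SSE = 116

x=35: ŷ = 10.5 + 0.2·35 = 17.5; r = 18.5 − 17.5 = 1
x=40: ŷ = 10.5 + 0.2·40 = 18.5; r = 13.5 − 18.5 = -5
x=45: ŷ = 10.5 + 0.2·45 = 19.5; r = 25.5 − 19.5 = 6
x=50: ŷ = 10.5 + 0.2·50 = 20.5; r = 15.5 − 20.5 = -5
x=55: ŷ = 10.5 + 0.2·55 = 21.5; r = 26.5 − 21.5 = 5
x=60: ŷ = 10.5 + 0.2·60 = 22.5; r = 22.5 − 22.5 = 0
x=65: ŷ = 10.5 + 0.2·65 = 23.5; r = 21.5 − 23.5 = -2
SSE = 1 + 25 + 36 + 25 + 25 + 0 + 4 = 116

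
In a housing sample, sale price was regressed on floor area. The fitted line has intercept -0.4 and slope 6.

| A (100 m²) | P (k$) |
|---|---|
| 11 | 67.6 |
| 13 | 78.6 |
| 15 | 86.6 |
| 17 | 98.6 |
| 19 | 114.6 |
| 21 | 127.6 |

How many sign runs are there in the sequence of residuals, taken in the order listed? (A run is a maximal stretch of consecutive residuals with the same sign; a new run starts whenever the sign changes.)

A=11: P̂ = -0.4 + 6·11 = 65.6; e = 67.6 − 65.6 = 2
A=13: P̂ = -0.4 + 6·13 = 77.6; e = 78.6 − 77.6 = 1
A=15: P̂ = -0.4 + 6·15 = 89.6; e = 86.6 − 89.6 = -3
A=17: P̂ = -0.4 + 6·17 = 101.6; e = 98.6 − 101.6 = -3
A=19: P̂ = -0.4 + 6·19 = 113.6; e = 114.6 − 113.6 = 1
A=21: P̂ = -0.4 + 6·21 = 125.6; e = 127.6 − 125.6 = 2
Signs: + + − − + +
Runs: +×2, −×2, +×2 → 3

3 runs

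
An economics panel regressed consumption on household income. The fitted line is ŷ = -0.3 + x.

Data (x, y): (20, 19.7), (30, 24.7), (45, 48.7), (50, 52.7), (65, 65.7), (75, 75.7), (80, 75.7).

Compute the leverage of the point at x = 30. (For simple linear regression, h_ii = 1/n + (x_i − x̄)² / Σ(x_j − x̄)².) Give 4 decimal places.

h = 0.3040

x̄ = (20 + 30 + 45 + 50 + 65 + 75 + 80)/7 = 52.1429
Σ(x − x̄)² = 1033.16 + 490.306 + 51.0204 + 4.59184 + 165.306 + 522.449 + 776.02 = 3042.86
h = 1/7 + (-22.1429)²/3042.86 = 0.142857 + 0.161133 = 0.3040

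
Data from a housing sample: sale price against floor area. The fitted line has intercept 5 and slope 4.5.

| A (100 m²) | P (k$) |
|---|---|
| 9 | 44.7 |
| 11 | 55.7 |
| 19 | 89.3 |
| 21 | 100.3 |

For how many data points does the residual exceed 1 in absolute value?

2

A=9: ŷ = 5 + 4.5·9 = 45.5; r = 44.7 − 45.5 = -0.8
A=11: ŷ = 5 + 4.5·11 = 54.5; r = 55.7 − 54.5 = 1.2
A=19: ŷ = 5 + 4.5·19 = 90.5; r = 89.3 − 90.5 = -1.2
A=21: ŷ = 5 + 4.5·21 = 99.5; r = 100.3 − 99.5 = 0.8
|r| > 1: A=11 (|r|=1.2), A=19 (|r|=1.2) → 2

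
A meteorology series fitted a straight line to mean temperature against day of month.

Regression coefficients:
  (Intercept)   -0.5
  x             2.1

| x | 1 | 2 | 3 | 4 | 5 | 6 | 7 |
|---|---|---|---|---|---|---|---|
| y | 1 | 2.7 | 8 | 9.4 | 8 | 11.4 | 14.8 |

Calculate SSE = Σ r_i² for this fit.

x=1: ŷ = -0.5 + 2.1·1 = 1.6; r = 1 − 1.6 = -0.6
x=2: ŷ = -0.5 + 2.1·2 = 3.7; r = 2.7 − 3.7 = -1
x=3: ŷ = -0.5 + 2.1·3 = 5.8; r = 8 − 5.8 = 2.2
x=4: ŷ = -0.5 + 2.1·4 = 7.9; r = 9.4 − 7.9 = 1.5
x=5: ŷ = -0.5 + 2.1·5 = 10; r = 8 − 10 = -2
x=6: ŷ = -0.5 + 2.1·6 = 12.1; r = 11.4 − 12.1 = -0.7
x=7: ŷ = -0.5 + 2.1·7 = 14.2; r = 14.8 − 14.2 = 0.6
SSE = 0.36 + 1 + 4.84 + 2.25 + 4 + 0.49 + 0.36 = 13.3

SSE = 13.3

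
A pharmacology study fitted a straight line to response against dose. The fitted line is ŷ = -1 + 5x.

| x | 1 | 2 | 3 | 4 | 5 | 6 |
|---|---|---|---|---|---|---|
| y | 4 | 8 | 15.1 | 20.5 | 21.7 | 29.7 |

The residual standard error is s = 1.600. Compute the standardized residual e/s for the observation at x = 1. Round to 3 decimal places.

0.000

ŷ = -1 + 5·1 = 4
e = 4 − 4 = 0
e/s = 0 / 1.600 = 0.000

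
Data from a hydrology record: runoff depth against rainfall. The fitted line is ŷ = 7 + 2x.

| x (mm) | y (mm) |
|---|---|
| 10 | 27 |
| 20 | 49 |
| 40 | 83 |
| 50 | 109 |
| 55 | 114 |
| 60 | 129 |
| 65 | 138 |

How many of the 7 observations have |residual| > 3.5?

x=10: ŷ = 7 + 2·10 = 27; r = 27 − 27 = 0
x=20: ŷ = 7 + 2·20 = 47; r = 49 − 47 = 2
x=40: ŷ = 7 + 2·40 = 87; r = 83 − 87 = -4
x=50: ŷ = 7 + 2·50 = 107; r = 109 − 107 = 2
x=55: ŷ = 7 + 2·55 = 117; r = 114 − 117 = -3
x=60: ŷ = 7 + 2·60 = 127; r = 129 − 127 = 2
x=65: ŷ = 7 + 2·65 = 137; r = 138 − 137 = 1
|r| > 3.5: x=40 (|r|=4) → 1

1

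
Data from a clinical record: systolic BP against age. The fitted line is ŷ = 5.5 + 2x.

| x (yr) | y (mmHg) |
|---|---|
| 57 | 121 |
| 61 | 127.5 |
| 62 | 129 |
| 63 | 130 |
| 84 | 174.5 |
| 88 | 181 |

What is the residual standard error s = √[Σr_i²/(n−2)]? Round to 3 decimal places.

s = 1.225

x=57: ŷ = 5.5 + 2·57 = 119.5; r = 121 − 119.5 = 1.5
x=61: ŷ = 5.5 + 2·61 = 127.5; r = 127.5 − 127.5 = 0
x=62: ŷ = 5.5 + 2·62 = 129.5; r = 129 − 129.5 = -0.5
x=63: ŷ = 5.5 + 2·63 = 131.5; r = 130 − 131.5 = -1.5
x=84: ŷ = 5.5 + 2·84 = 173.5; r = 174.5 − 173.5 = 1
x=88: ŷ = 5.5 + 2·88 = 181.5; r = 181 − 181.5 = -0.5
SSE = 2.25 + 0 + 0.25 + 2.25 + 1 + 0.25 = 6
s = √(6/4) = √1.5 ≈ 1.225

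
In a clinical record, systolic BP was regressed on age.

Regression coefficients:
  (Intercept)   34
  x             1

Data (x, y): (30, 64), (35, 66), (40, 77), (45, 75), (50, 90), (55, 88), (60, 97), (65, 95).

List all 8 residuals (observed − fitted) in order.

x=30: ŷ = 34 + 30 = 64; r = 64 − 64 = 0
x=35: ŷ = 34 + 35 = 69; r = 66 − 69 = -3
x=40: ŷ = 34 + 40 = 74; r = 77 − 74 = 3
x=45: ŷ = 34 + 45 = 79; r = 75 − 79 = -4
x=50: ŷ = 34 + 50 = 84; r = 90 − 84 = 6
x=55: ŷ = 34 + 55 = 89; r = 88 − 89 = -1
x=60: ŷ = 34 + 60 = 94; r = 97 − 94 = 3
x=65: ŷ = 34 + 65 = 99; r = 95 − 99 = -4

0, -3, 3, -4, 6, -1, 3, -4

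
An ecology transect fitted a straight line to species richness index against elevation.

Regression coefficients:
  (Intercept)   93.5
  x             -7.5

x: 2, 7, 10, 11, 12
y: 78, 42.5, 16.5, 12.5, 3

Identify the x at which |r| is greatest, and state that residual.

x=2: ŷ = 93.5 − 7.5·2 = 78.5; r = 78 − 78.5 = -0.5
x=7: ŷ = 93.5 − 7.5·7 = 41; r = 42.5 − 41 = 1.5
x=10: ŷ = 93.5 − 7.5·10 = 18.5; r = 16.5 − 18.5 = -2
x=11: ŷ = 93.5 − 7.5·11 = 11; r = 12.5 − 11 = 1.5
x=12: ŷ = 93.5 − 7.5·12 = 3.5; r = 3 − 3.5 = -0.5
Largest |r| is 2 at x = 10, residual -2.

x = 10, r = -2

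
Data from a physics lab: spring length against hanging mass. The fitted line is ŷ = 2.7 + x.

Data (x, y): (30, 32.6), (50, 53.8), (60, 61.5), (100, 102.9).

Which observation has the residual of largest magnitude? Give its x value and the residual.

x = 60, e = -1.2

x=30: ŷ = 2.7 + 30 = 32.7; e = 32.6 − 32.7 = -0.1
x=50: ŷ = 2.7 + 50 = 52.7; e = 53.8 − 52.7 = 1.1
x=60: ŷ = 2.7 + 60 = 62.7; e = 61.5 − 62.7 = -1.2
x=100: ŷ = 2.7 + 100 = 102.7; e = 102.9 − 102.7 = 0.2
Largest |e| is 1.2 at x = 60, residual -1.2.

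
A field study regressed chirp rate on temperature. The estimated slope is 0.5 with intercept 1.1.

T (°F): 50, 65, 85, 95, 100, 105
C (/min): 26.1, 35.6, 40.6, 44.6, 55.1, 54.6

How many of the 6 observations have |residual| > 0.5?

5

T=50: ŷ = 1.1 + 0.5·50 = 26.1; e = 26.1 − 26.1 = 0
T=65: ŷ = 1.1 + 0.5·65 = 33.6; e = 35.6 − 33.6 = 2
T=85: ŷ = 1.1 + 0.5·85 = 43.6; e = 40.6 − 43.6 = -3
T=95: ŷ = 1.1 + 0.5·95 = 48.6; e = 44.6 − 48.6 = -4
T=100: ŷ = 1.1 + 0.5·100 = 51.1; e = 55.1 − 51.1 = 4
T=105: ŷ = 1.1 + 0.5·105 = 53.6; e = 54.6 − 53.6 = 1
|e| > 0.5: T=65 (|e|=2), T=85 (|e|=3), T=95 (|e|=4), T=100 (|e|=4), T=105 (|e|=1) → 5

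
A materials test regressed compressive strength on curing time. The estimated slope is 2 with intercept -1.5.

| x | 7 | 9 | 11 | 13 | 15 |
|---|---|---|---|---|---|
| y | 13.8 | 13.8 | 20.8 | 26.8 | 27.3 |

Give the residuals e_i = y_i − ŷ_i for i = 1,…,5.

x=7: ŷ = -1.5 + 2·7 = 12.5; e = 13.8 − 12.5 = 1.3
x=9: ŷ = -1.5 + 2·9 = 16.5; e = 13.8 − 16.5 = -2.7
x=11: ŷ = -1.5 + 2·11 = 20.5; e = 20.8 − 20.5 = 0.3
x=13: ŷ = -1.5 + 2·13 = 24.5; e = 26.8 − 24.5 = 2.3
x=15: ŷ = -1.5 + 2·15 = 28.5; e = 27.3 − 28.5 = -1.2

1.3, -2.7, 0.3, 2.3, -1.2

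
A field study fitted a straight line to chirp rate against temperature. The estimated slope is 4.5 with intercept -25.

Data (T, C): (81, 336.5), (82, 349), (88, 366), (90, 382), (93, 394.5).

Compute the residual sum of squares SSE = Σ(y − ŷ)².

T=81: Ĉ = -25 + 4.5·81 = 339.5; r = 336.5 − 339.5 = -3
T=82: Ĉ = -25 + 4.5·82 = 344; r = 349 − 344 = 5
T=88: Ĉ = -25 + 4.5·88 = 371; r = 366 − 371 = -5
T=90: Ĉ = -25 + 4.5·90 = 380; r = 382 − 380 = 2
T=93: Ĉ = -25 + 4.5·93 = 393.5; r = 394.5 − 393.5 = 1
SSE = 9 + 25 + 25 + 4 + 1 = 64

SSE = 64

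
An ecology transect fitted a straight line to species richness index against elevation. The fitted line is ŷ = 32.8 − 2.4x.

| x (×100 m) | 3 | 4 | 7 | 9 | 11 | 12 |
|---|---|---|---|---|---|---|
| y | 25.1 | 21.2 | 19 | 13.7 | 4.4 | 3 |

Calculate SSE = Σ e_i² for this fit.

SSE = 24.5

x=3: ŷ = 32.8 − 2.4·3 = 25.6; e = 25.1 − 25.6 = -0.5
x=4: ŷ = 32.8 − 2.4·4 = 23.2; e = 21.2 − 23.2 = -2
x=7: ŷ = 32.8 − 2.4·7 = 16; e = 19 − 16 = 3
x=9: ŷ = 32.8 − 2.4·9 = 11.2; e = 13.7 − 11.2 = 2.5
x=11: ŷ = 32.8 − 2.4·11 = 6.4; e = 4.4 − 6.4 = -2
x=12: ŷ = 32.8 − 2.4·12 = 4; e = 3 − 4 = -1
SSE = 0.25 + 4 + 9 + 6.25 + 4 + 1 = 24.5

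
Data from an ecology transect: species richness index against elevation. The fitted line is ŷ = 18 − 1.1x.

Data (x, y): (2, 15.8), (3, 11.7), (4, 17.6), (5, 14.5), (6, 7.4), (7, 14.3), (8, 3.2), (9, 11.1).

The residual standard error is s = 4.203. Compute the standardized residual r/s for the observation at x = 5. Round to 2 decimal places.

0.48

ŷ = 18 − 1.1·5 = 12.5
r = 14.5 − 12.5 = 2
r/s = 2 / 4.203 = 0.48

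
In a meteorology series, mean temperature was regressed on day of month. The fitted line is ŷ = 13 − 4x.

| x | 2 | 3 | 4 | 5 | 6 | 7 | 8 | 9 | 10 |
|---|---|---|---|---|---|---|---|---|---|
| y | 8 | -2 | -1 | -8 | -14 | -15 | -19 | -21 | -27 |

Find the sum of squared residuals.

x=2: ŷ = 13 − 4·2 = 5; e = 8 − 5 = 3
x=3: ŷ = 13 − 4·3 = 1; e = -2 − 1 = -3
x=4: ŷ = 13 − 4·4 = -3; e = -1 − (-3) = 2
x=5: ŷ = 13 − 4·5 = -7; e = -8 − (-7) = -1
x=6: ŷ = 13 − 4·6 = -11; e = -14 − (-11) = -3
x=7: ŷ = 13 − 4·7 = -15; e = -15 − (-15) = 0
x=8: ŷ = 13 − 4·8 = -19; e = -19 − (-19) = 0
x=9: ŷ = 13 − 4·9 = -23; e = -21 − (-23) = 2
x=10: ŷ = 13 − 4·10 = -27; e = -27 − (-27) = 0
SSE = 9 + 9 + 4 + 1 + 9 + 0 + 0 + 4 + 0 = 36

SSE = 36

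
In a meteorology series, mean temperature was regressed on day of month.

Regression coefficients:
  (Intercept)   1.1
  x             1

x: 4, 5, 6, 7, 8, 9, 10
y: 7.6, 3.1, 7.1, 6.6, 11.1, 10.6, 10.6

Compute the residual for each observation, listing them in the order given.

2.5, -3, 0, -1.5, 2, 0.5, -0.5

x=4: ŷ = 1.1 + 4 = 5.1; r = 7.6 − 5.1 = 2.5
x=5: ŷ = 1.1 + 5 = 6.1; r = 3.1 − 6.1 = -3
x=6: ŷ = 1.1 + 6 = 7.1; r = 7.1 − 7.1 = 0
x=7: ŷ = 1.1 + 7 = 8.1; r = 6.6 − 8.1 = -1.5
x=8: ŷ = 1.1 + 8 = 9.1; r = 11.1 − 9.1 = 2
x=9: ŷ = 1.1 + 9 = 10.1; r = 10.6 − 10.1 = 0.5
x=10: ŷ = 1.1 + 10 = 11.1; r = 10.6 − 11.1 = -0.5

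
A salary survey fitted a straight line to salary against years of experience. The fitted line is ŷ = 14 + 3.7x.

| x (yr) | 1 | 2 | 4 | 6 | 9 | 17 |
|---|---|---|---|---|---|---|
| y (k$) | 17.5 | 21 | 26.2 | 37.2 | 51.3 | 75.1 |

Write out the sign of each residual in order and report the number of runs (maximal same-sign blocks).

3 runs

x=1: ŷ = 14 + 3.7·1 = 17.7; e = 17.5 − 17.7 = -0.2
x=2: ŷ = 14 + 3.7·2 = 21.4; e = 21 − 21.4 = -0.4
x=4: ŷ = 14 + 3.7·4 = 28.8; e = 26.2 − 28.8 = -2.6
x=6: ŷ = 14 + 3.7·6 = 36.2; e = 37.2 − 36.2 = 1
x=9: ŷ = 14 + 3.7·9 = 47.3; e = 51.3 − 47.3 = 4
x=17: ŷ = 14 + 3.7·17 = 76.9; e = 75.1 − 76.9 = -1.8
Signs: − − − + + −
Runs: −×3, +×2, −×1 → 3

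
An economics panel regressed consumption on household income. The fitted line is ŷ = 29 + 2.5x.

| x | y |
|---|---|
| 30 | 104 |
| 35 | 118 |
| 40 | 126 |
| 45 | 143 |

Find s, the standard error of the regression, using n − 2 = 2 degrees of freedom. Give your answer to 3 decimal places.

x=30: ŷ = 29 + 2.5·30 = 104; r = 104 − 104 = 0
x=35: ŷ = 29 + 2.5·35 = 116.5; r = 118 − 116.5 = 1.5
x=40: ŷ = 29 + 2.5·40 = 129; r = 126 − 129 = -3
x=45: ŷ = 29 + 2.5·45 = 141.5; r = 143 − 141.5 = 1.5
SSE = 0 + 2.25 + 9 + 2.25 = 13.5
s = √(13.5/2) = √6.75 ≈ 2.598

s = 2.598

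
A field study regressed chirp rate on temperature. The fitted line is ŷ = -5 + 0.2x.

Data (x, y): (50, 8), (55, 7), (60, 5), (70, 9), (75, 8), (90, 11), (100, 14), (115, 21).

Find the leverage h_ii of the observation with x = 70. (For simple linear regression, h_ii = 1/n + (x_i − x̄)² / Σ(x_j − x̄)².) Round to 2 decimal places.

x̄ = (50 + 55 + 60 + 70 + 75 + 90 + 100 + 115)/8 = 76.875
Σ(x − x̄)² = 722.266 + 478.516 + 284.766 + 47.2656 + 3.51562 + 172.266 + 534.766 + 1453.52 = 3696.88
h = 1/8 + (-6.875)²/3696.88 = 0.125 + 0.0127853 = 0.14

h = 0.14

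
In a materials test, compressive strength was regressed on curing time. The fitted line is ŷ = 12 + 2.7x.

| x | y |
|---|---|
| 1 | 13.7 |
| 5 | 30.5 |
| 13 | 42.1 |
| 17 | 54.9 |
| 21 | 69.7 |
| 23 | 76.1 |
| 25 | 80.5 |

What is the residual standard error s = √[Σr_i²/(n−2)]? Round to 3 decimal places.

x=1: ŷ = 12 + 2.7·1 = 14.7; r = 13.7 − 14.7 = -1
x=5: ŷ = 12 + 2.7·5 = 25.5; r = 30.5 − 25.5 = 5
x=13: ŷ = 12 + 2.7·13 = 47.1; r = 42.1 − 47.1 = -5
x=17: ŷ = 12 + 2.7·17 = 57.9; r = 54.9 − 57.9 = -3
x=21: ŷ = 12 + 2.7·21 = 68.7; r = 69.7 − 68.7 = 1
x=23: ŷ = 12 + 2.7·23 = 74.1; r = 76.1 − 74.1 = 2
x=25: ŷ = 12 + 2.7·25 = 79.5; r = 80.5 − 79.5 = 1
SSE = 1 + 25 + 25 + 9 + 1 + 4 + 1 = 66
s = √(66/5) = √13.2 ≈ 3.633

s = 3.633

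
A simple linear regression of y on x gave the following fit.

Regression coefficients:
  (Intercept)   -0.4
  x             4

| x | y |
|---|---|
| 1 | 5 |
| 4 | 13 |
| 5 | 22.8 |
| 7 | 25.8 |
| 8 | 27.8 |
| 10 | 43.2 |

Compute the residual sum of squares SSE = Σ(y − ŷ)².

x=1: ŷ = -0.4 + 4·1 = 3.6; e = 5 − 3.6 = 1.4
x=4: ŷ = -0.4 + 4·4 = 15.6; e = 13 − 15.6 = -2.6
x=5: ŷ = -0.4 + 4·5 = 19.6; e = 22.8 − 19.6 = 3.2
x=7: ŷ = -0.4 + 4·7 = 27.6; e = 25.8 − 27.6 = -1.8
x=8: ŷ = -0.4 + 4·8 = 31.6; e = 27.8 − 31.6 = -3.8
x=10: ŷ = -0.4 + 4·10 = 39.6; e = 43.2 − 39.6 = 3.6
SSE = 1.96 + 6.76 + 10.24 + 3.24 + 14.44 + 12.96 = 49.6

SSE = 49.6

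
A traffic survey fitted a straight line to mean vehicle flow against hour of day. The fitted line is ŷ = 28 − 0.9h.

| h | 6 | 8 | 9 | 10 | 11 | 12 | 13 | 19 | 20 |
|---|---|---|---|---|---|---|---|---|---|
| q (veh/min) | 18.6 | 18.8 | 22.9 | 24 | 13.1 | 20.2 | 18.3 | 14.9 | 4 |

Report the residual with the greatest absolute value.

e = -6

h=6: ŷ = 28 − 0.9·6 = 22.6; e = 18.6 − 22.6 = -4
h=8: ŷ = 28 − 0.9·8 = 20.8; e = 18.8 − 20.8 = -2
h=9: ŷ = 28 − 0.9·9 = 19.9; e = 22.9 − 19.9 = 3
h=10: ŷ = 28 − 0.9·10 = 19; e = 24 − 19 = 5
h=11: ŷ = 28 − 0.9·11 = 18.1; e = 13.1 − 18.1 = -5
h=12: ŷ = 28 − 0.9·12 = 17.2; e = 20.2 − 17.2 = 3
h=13: ŷ = 28 − 0.9·13 = 16.3; e = 18.3 − 16.3 = 2
h=19: ŷ = 28 − 0.9·19 = 10.9; e = 14.9 − 10.9 = 4
h=20: ŷ = 28 − 0.9·20 = 10; e = 4 − 10 = -6
Largest |e| is 6 at h = 20, residual -6.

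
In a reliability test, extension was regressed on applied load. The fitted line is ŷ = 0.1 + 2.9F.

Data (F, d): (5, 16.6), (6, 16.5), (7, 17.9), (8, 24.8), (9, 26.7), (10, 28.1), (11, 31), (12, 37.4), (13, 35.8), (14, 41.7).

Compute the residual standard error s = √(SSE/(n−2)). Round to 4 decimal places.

s = 1.8371

F=5: ŷ = 0.1 + 2.9·5 = 14.6; e = 16.6 − 14.6 = 2
F=6: ŷ = 0.1 + 2.9·6 = 17.5; e = 16.5 − 17.5 = -1
F=7: ŷ = 0.1 + 2.9·7 = 20.4; e = 17.9 − 20.4 = -2.5
F=8: ŷ = 0.1 + 2.9·8 = 23.3; e = 24.8 − 23.3 = 1.5
F=9: ŷ = 0.1 + 2.9·9 = 26.2; e = 26.7 − 26.2 = 0.5
F=10: ŷ = 0.1 + 2.9·10 = 29.1; e = 28.1 − 29.1 = -1
F=11: ŷ = 0.1 + 2.9·11 = 32; e = 31 − 32 = -1
F=12: ŷ = 0.1 + 2.9·12 = 34.9; e = 37.4 − 34.9 = 2.5
F=13: ŷ = 0.1 + 2.9·13 = 37.8; e = 35.8 − 37.8 = -2
F=14: ŷ = 0.1 + 2.9·14 = 40.7; e = 41.7 − 40.7 = 1
SSE = 4 + 1 + 6.25 + 2.25 + 0.25 + 1 + 1 + 6.25 + 4 + 1 = 27
s = √(27/8) = √3.375 ≈ 1.8371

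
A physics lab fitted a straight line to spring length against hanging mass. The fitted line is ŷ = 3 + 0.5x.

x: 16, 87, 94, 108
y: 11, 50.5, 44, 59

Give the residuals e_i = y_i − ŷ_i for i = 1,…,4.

x=16: ŷ = 3 + 0.5·16 = 11; e = 11 − 11 = 0
x=87: ŷ = 3 + 0.5·87 = 46.5; e = 50.5 − 46.5 = 4
x=94: ŷ = 3 + 0.5·94 = 50; e = 44 − 50 = -6
x=108: ŷ = 3 + 0.5·108 = 57; e = 59 − 57 = 2

0, 4, -6, 2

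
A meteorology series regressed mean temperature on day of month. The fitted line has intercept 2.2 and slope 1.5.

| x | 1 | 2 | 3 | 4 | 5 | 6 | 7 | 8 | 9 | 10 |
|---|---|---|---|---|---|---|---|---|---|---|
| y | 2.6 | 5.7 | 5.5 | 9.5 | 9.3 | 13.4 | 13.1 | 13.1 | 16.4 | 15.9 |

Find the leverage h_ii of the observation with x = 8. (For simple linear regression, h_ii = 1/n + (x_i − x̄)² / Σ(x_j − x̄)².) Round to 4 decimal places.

x̄ = (1 + 2 + 3 + 4 + 5 + 6 + 7 + 8 + 9 + 10)/10 = 5.5
Σ(x − x̄)² = 20.25 + 12.25 + 6.25 + 2.25 + 0.25 + 0.25 + 2.25 + 6.25 + 12.25 + 20.25 = 82.5
h = 1/10 + (2.5)²/82.5 = 0.1 + 0.0757576 = 0.1758

h = 0.1758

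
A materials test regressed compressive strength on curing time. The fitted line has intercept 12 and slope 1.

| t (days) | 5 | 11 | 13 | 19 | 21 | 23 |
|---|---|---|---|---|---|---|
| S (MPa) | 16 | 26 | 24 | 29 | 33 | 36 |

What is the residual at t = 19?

e = -2

Ŝ = 12 + 19 = 31
e = 29 − 31 = -2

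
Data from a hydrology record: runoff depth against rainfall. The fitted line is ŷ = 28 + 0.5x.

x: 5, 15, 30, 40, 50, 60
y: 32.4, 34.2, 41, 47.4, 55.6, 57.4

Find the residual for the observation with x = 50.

ŷ = 28 + 0.5·50 = 53
r = 55.6 − 53 = 2.6

r = 2.6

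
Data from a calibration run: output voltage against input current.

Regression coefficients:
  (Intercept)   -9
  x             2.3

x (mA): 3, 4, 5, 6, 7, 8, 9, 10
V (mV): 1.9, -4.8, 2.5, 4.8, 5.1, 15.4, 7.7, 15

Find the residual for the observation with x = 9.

ŷ = -9 + 2.3·9 = 11.7
r = 7.7 − 11.7 = -4

r = -4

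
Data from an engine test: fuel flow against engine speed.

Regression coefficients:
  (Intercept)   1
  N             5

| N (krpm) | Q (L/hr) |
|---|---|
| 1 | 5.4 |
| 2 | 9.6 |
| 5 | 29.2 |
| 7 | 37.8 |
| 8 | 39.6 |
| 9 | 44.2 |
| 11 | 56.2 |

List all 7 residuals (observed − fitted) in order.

-0.6, -1.4, 3.2, 1.8, -1.4, -1.8, 0.2

N=1: Q̂ = 1 + 5·1 = 6; r = 5.4 − 6 = -0.6
N=2: Q̂ = 1 + 5·2 = 11; r = 9.6 − 11 = -1.4
N=5: Q̂ = 1 + 5·5 = 26; r = 29.2 − 26 = 3.2
N=7: Q̂ = 1 + 5·7 = 36; r = 37.8 − 36 = 1.8
N=8: Q̂ = 1 + 5·8 = 41; r = 39.6 − 41 = -1.4
N=9: Q̂ = 1 + 5·9 = 46; r = 44.2 − 46 = -1.8
N=11: Q̂ = 1 + 5·11 = 56; r = 56.2 − 56 = 0.2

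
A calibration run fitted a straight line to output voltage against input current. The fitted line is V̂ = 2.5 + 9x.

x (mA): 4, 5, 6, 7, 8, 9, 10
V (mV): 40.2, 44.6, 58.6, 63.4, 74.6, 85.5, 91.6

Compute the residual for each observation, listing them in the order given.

1.7, -2.9, 2.1, -2.1, 0.1, 2, -0.9

x=4: V̂ = 2.5 + 9·4 = 38.5; r = 40.2 − 38.5 = 1.7
x=5: V̂ = 2.5 + 9·5 = 47.5; r = 44.6 − 47.5 = -2.9
x=6: V̂ = 2.5 + 9·6 = 56.5; r = 58.6 − 56.5 = 2.1
x=7: V̂ = 2.5 + 9·7 = 65.5; r = 63.4 − 65.5 = -2.1
x=8: V̂ = 2.5 + 9·8 = 74.5; r = 74.6 − 74.5 = 0.1
x=9: V̂ = 2.5 + 9·9 = 83.5; r = 85.5 − 83.5 = 2
x=10: V̂ = 2.5 + 9·10 = 92.5; r = 91.6 − 92.5 = -0.9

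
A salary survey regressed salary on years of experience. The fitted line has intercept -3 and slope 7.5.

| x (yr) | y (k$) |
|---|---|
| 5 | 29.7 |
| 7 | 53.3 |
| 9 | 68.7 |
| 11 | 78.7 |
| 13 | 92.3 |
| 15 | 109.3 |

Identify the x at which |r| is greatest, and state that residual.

x=5: ŷ = -3 + 7.5·5 = 34.5; r = 29.7 − 34.5 = -4.8
x=7: ŷ = -3 + 7.5·7 = 49.5; r = 53.3 − 49.5 = 3.8
x=9: ŷ = -3 + 7.5·9 = 64.5; r = 68.7 − 64.5 = 4.2
x=11: ŷ = -3 + 7.5·11 = 79.5; r = 78.7 − 79.5 = -0.8
x=13: ŷ = -3 + 7.5·13 = 94.5; r = 92.3 − 94.5 = -2.2
x=15: ŷ = -3 + 7.5·15 = 109.5; r = 109.3 − 109.5 = -0.2
Largest |r| is 4.8 at x = 5, residual -4.8.

x = 5, r = -4.8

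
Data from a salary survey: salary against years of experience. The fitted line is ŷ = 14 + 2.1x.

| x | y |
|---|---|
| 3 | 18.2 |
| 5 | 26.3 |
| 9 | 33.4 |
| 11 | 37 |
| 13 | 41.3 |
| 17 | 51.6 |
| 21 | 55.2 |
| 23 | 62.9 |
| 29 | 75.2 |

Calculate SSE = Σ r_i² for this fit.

x=3: ŷ = 14 + 2.1·3 = 20.3; r = 18.2 − 20.3 = -2.1
x=5: ŷ = 14 + 2.1·5 = 24.5; r = 26.3 − 24.5 = 1.8
x=9: ŷ = 14 + 2.1·9 = 32.9; r = 33.4 − 32.9 = 0.5
x=11: ŷ = 14 + 2.1·11 = 37.1; r = 37 − 37.1 = -0.1
x=13: ŷ = 14 + 2.1·13 = 41.3; r = 41.3 − 41.3 = 0
x=17: ŷ = 14 + 2.1·17 = 49.7; r = 51.6 − 49.7 = 1.9
x=21: ŷ = 14 + 2.1·21 = 58.1; r = 55.2 − 58.1 = -2.9
x=23: ŷ = 14 + 2.1·23 = 62.3; r = 62.9 − 62.3 = 0.6
x=29: ŷ = 14 + 2.1·29 = 74.9; r = 75.2 − 74.9 = 0.3
SSE = 4.41 + 3.24 + 0.25 + 0.01 + 0 + 3.61 + 8.41 + 0.36 + 0.09 = 20.38

SSE = 20.38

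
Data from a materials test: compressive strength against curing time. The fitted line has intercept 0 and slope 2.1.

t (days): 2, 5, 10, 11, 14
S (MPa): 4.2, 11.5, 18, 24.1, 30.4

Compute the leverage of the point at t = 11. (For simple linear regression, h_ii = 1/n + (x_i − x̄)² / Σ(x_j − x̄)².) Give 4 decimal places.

t̄ = (2 + 5 + 10 + 11 + 14)/5 = 8.4
Σ(t − t̄)² = 40.96 + 11.56 + 2.56 + 6.76 + 31.36 = 93.2
h = 1/5 + (2.6)²/93.2 = 0.2 + 0.0725322 = 0.2725

h = 0.2725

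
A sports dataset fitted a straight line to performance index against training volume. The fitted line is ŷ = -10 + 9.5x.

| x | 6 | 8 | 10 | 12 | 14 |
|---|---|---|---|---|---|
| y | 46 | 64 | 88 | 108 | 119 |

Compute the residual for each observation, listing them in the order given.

-1, -2, 3, 4, -4

x=6: ŷ = -10 + 9.5·6 = 47; r = 46 − 47 = -1
x=8: ŷ = -10 + 9.5·8 = 66; r = 64 − 66 = -2
x=10: ŷ = -10 + 9.5·10 = 85; r = 88 − 85 = 3
x=12: ŷ = -10 + 9.5·12 = 104; r = 108 − 104 = 4
x=14: ŷ = -10 + 9.5·14 = 123; r = 119 − 123 = -4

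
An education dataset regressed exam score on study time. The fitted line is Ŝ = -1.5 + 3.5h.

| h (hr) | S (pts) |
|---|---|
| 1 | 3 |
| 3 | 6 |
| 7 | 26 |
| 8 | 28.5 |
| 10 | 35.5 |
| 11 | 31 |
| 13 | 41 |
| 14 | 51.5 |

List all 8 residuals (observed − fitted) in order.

h=1: Ŝ = -1.5 + 3.5·1 = 2; r = 3 − 2 = 1
h=3: Ŝ = -1.5 + 3.5·3 = 9; r = 6 − 9 = -3
h=7: Ŝ = -1.5 + 3.5·7 = 23; r = 26 − 23 = 3
h=8: Ŝ = -1.5 + 3.5·8 = 26.5; r = 28.5 − 26.5 = 2
h=10: Ŝ = -1.5 + 3.5·10 = 33.5; r = 35.5 − 33.5 = 2
h=11: Ŝ = -1.5 + 3.5·11 = 37; r = 31 − 37 = -6
h=13: Ŝ = -1.5 + 3.5·13 = 44; r = 41 − 44 = -3
h=14: Ŝ = -1.5 + 3.5·14 = 47.5; r = 51.5 − 47.5 = 4

1, -3, 3, 2, 2, -6, -3, 4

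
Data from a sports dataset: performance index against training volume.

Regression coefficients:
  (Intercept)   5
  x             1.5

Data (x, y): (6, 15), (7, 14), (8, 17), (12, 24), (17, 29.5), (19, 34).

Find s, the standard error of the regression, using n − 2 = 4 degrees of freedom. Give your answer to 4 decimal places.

x=6: ŷ = 5 + 1.5·6 = 14; e = 15 − 14 = 1
x=7: ŷ = 5 + 1.5·7 = 15.5; e = 14 − 15.5 = -1.5
x=8: ŷ = 5 + 1.5·8 = 17; e = 17 − 17 = 0
x=12: ŷ = 5 + 1.5·12 = 23; e = 24 − 23 = 1
x=17: ŷ = 5 + 1.5·17 = 30.5; e = 29.5 − 30.5 = -1
x=19: ŷ = 5 + 1.5·19 = 33.5; e = 34 − 33.5 = 0.5
SSE = 1 + 2.25 + 0 + 1 + 1 + 0.25 = 5.5
s = √(5.5/4) = √1.375 ≈ 1.1726

s = 1.1726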